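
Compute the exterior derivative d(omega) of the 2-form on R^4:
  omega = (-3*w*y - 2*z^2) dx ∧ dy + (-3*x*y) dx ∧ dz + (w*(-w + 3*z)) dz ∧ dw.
d(omega) = (3*x - 4*z) dx ∧ dy ∧ dz + (-3*y) dx ∧ dy ∧ dw

For a 2-form omega = sum_{i<j} g_{ij} dx_i ∧ dx_j, the exterior derivative is
  d(omega) = sum_{i<j} d(g_{ij}) ∧ dx_i ∧ dx_j = sum_{i<j, k} (∂g_{ij}/∂x_k) dx_k ∧ dx_i ∧ dx_j.
Expand each term, using dx_k ∧ dx_i ∧ dx_j = sgn(permutation) dx_{(a)} ∧ dx_{(b)} ∧ dx_{(c)} with (a < b < c) sorted:
  d(-3*w*y - 2*z^2) includes (∂/∂z)(-3*w*y - 2*z^2) dz = (-4*z) dz, which multiplied by dx ∧ dy gives (-4*z) dx ∧ dy ∧ dz
  d(-3*w*y - 2*z^2) includes (∂/∂w)(-3*w*y - 2*z^2) dw = (-3*y) dw, which multiplied by dx ∧ dy gives (-3*y) dx ∧ dy ∧ dw
  d(-3*x*y) includes (∂/∂y)(-3*x*y) dy = (-3*x) dy, which multiplied by dx ∧ dz gives (3*x) dx ∧ dy ∧ dz
Collecting like 3-forms: d(omega) = (3*x - 4*z) dx ∧ dy ∧ dz + (-3*y) dx ∧ dy ∧ dw.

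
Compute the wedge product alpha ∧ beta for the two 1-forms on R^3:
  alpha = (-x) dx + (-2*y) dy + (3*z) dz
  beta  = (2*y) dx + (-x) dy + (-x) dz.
alpha ∧ beta = (x^2 + 4*y^2) dx ∧ dy + (x^2 - 6*y*z) dx ∧ dz + (x*(2*y + 3*z)) dy ∧ dz

Distribute the wedge, using dx_i ∧ dx_j = -dx_j ∧ dx_i and dx_i ∧ dx_i = 0. For each pair (i, j) with i < j, the coefficient of dx_i ∧ dx_j in alpha ∧ beta is (alpha_i * beta_j - alpha_j * beta_i). Collecting: alpha ∧ beta = (x^2 + 4*y^2) dx ∧ dy + (x^2 - 6*y*z) dx ∧ dz + (x*(2*y + 3*z)) dy ∧ dz.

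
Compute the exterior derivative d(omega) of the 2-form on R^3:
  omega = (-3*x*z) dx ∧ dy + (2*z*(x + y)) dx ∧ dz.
d(omega) = (-3*x - 2*z) dx ∧ dy ∧ dz

For a 2-form omega = sum_{i<j} g_{ij} dx_i ∧ dx_j, the exterior derivative is
  d(omega) = sum_{i<j} d(g_{ij}) ∧ dx_i ∧ dx_j = sum_{i<j, k} (∂g_{ij}/∂x_k) dx_k ∧ dx_i ∧ dx_j.
Expand each term, using dx_k ∧ dx_i ∧ dx_j = sgn(permutation) dx_{(a)} ∧ dx_{(b)} ∧ dx_{(c)} with (a < b < c) sorted:
  d(-3*x*z) includes (∂/∂z)(-3*x*z) dz = (-3*x) dz, which multiplied by dx ∧ dy gives (-3*x) dx ∧ dy ∧ dz
  d(2*z*(x + y)) includes (∂/∂y)(2*z*(x + y)) dy = (2*z) dy, which multiplied by dx ∧ dz gives (-2*z) dx ∧ dy ∧ dz
Collecting like 3-forms: d(omega) = (-3*x - 2*z) dx ∧ dy ∧ dz.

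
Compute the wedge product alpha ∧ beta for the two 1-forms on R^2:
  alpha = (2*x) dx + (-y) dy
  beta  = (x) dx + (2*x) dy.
alpha ∧ beta = (x*(4*x + y)) dx ∧ dy

Distribute the wedge, using dx_i ∧ dx_j = -dx_j ∧ dx_i and dx_i ∧ dx_i = 0. For each pair (i, j) with i < j, the coefficient of dx_i ∧ dx_j in alpha ∧ beta is (alpha_i * beta_j - alpha_j * beta_i). Collecting: alpha ∧ beta = (x*(4*x + y)) dx ∧ dy.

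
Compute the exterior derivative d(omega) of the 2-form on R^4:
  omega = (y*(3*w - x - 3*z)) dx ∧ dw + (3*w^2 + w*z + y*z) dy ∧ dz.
d(omega) = (-3*w + x + 3*z) dx ∧ dy ∧ dw + (3*y) dx ∧ dz ∧ dw + (6*w + z) dy ∧ dz ∧ dw

For a 2-form omega = sum_{i<j} g_{ij} dx_i ∧ dx_j, the exterior derivative is
  d(omega) = sum_{i<j} d(g_{ij}) ∧ dx_i ∧ dx_j = sum_{i<j, k} (∂g_{ij}/∂x_k) dx_k ∧ dx_i ∧ dx_j.
Expand each term, using dx_k ∧ dx_i ∧ dx_j = sgn(permutation) dx_{(a)} ∧ dx_{(b)} ∧ dx_{(c)} with (a < b < c) sorted:
  d(y*(3*w - x - 3*z)) includes (∂/∂y)(y*(3*w - x - 3*z)) dy = (3*w - x - 3*z) dy, which multiplied by dx ∧ dw gives (-3*w + x + 3*z) dx ∧ dy ∧ dw
  d(y*(3*w - x - 3*z)) includes (∂/∂z)(y*(3*w - x - 3*z)) dz = (-3*y) dz, which multiplied by dx ∧ dw gives (3*y) dx ∧ dz ∧ dw
  d(3*w^2 + w*z + y*z) includes (∂/∂w)(3*w^2 + w*z + y*z) dw = (6*w + z) dw, which multiplied by dy ∧ dz gives (6*w + z) dy ∧ dz ∧ dw
Collecting like 3-forms: d(omega) = (-3*w + x + 3*z) dx ∧ dy ∧ dw + (3*y) dx ∧ dz ∧ dw + (6*w + z) dy ∧ dz ∧ dw.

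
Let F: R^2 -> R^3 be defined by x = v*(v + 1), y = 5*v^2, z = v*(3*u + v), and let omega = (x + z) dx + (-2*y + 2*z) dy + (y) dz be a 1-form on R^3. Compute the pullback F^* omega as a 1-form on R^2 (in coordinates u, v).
F^* omega = (15*v^3) du + (v*(81*u*v + 3*u - 66*v^2 + 4*v + 1)) dv

Using F^*(f dg) = (f ∘ F) d(g ∘ F), substitute each coordinate x_i by F_i(u, v) in f_i, and replace dx_i by d F_i = (∂F_i/∂u) du + (∂F_i/∂v) dv.
  For the x component: f_1(F) = v*(3*u + 2*v + 1); d F_1 = (0) du + (2*v + 1) dv
  For the y component: f_2(F) = 2*v*(3*u - 4*v); d F_2 = (0) du + (10*v) dv
  For the z component: f_3(F) = 5*v^2; d F_3 = (3*v) du + (3*u + 2*v) dv
Combining and collecting du, dv coefficients:
  coeff of du: 15*v^3
  coeff of dv: v*(81*u*v + 3*u - 66*v^2 + 4*v + 1)
F^* omega = (15*v^3) du + (v*(81*u*v + 3*u - 66*v^2 + 4*v + 1)) dv.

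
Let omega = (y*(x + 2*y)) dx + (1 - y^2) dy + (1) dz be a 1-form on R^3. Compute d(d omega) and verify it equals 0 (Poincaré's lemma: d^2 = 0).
d(d omega) = 0

Step 1: d omega = sum_{i<j} (∂f_j/∂x_i - ∂f_i/∂x_j) dx_i ∧ dx_j:
  coeff of dx ∧ dy: -x - 4*y
  coeff of dx ∧ dz: 0
  coeff of dy ∧ dz: 0
Step 2: Apply d again to each 2-form coefficient. The only possible 3-form in R^3 is dx ∧ dy ∧ dz, with coefficient
  ∂(coeff of dy∧dz)/∂x - ∂(coeff of dx∧dz)/∂y + ∂(coeff of dx∧dy)/∂z
  = ∂/∂x (0) - ∂/∂y (0) + ∂/∂z (-x - 4*y).
Each of these terms simplifies to sums of mixed partials that cancel in pairs. The result is 0 (by equality of mixed partials for smooth functions — Schwarz / Clairaut).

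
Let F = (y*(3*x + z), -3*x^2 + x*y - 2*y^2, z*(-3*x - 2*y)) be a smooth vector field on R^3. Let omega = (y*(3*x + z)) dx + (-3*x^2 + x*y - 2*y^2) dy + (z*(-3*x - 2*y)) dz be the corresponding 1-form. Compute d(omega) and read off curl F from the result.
d(omega) = (-2*z) dy ∧ dz + (y + 3*z) dz ∧ dx + (-9*x + y - z) dx ∧ dy; curl F = (-2*z, y + 3*z, -9*x + y - z)

d omega = sum_{i<j} (∂f_j/∂x_i - ∂f_i/∂x_j) dx_i ∧ dx_j. Under the identification (dy ∧ dz, dz ∧ dx, dx ∧ dy) ↔ (e_x, e_y, e_z), the coefficients are exactly the components of curl F. Compute:
  ∂R/∂y - ∂Q/∂z = (-2*z) - (0) = -2*z
  ∂P/∂z - ∂R/∂x = (y) - (-3*z) = y + 3*z
  ∂Q/∂x - ∂P/∂y = (-6*x + y) - (3*x + z) = -9*x + y - z.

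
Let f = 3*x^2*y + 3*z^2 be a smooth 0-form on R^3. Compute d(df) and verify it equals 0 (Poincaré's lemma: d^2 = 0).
d(df) = 0

Step 1: df = sum_i (∂f/∂x_i) dx_i = (6*x*y) dx + (3*x^2) dy + (6*z) dz.
Step 2: Apply d again. Using the 1-form formula, the coefficient of dx ∧ dy in d(df) is ∂^2 f/∂x ∂y - ∂^2 f/∂y ∂x = (6*x) - (6*x) = 0 (equality of mixed partials for smooth f).
Similarly for dx ∧ dz and dy ∧ dz — all coefficients vanish. So d(df) = 0.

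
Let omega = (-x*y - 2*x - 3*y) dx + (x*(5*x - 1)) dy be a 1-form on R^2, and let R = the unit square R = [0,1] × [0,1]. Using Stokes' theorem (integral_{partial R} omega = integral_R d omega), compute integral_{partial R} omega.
integral_(partial R) omega = 15/2

Stokes: integral_partial_R omega = integral_R d omega with d omega = (∂Q/∂x - ∂P/∂y) dx ∧ dy.
  ∂Q/∂x = 10*x - 1
  ∂P/∂y = -x - 3
  integrand = ∂Q/∂x - ∂P/∂y = 11*x + 2.
Integrating over R: integral_0^1 integral_0^1 (11*x + 2) dx dy = 15/2.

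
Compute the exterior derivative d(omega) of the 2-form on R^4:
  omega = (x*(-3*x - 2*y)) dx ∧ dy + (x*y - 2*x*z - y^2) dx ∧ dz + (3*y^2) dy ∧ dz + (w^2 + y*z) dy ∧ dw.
d(omega) = (-x + 2*y) dx ∧ dy ∧ dz + (-y) dy ∧ dz ∧ dw

For a 2-form omega = sum_{i<j} g_{ij} dx_i ∧ dx_j, the exterior derivative is
  d(omega) = sum_{i<j} d(g_{ij}) ∧ dx_i ∧ dx_j = sum_{i<j, k} (∂g_{ij}/∂x_k) dx_k ∧ dx_i ∧ dx_j.
Expand each term, using dx_k ∧ dx_i ∧ dx_j = sgn(permutation) dx_{(a)} ∧ dx_{(b)} ∧ dx_{(c)} with (a < b < c) sorted:
  d(x*y - 2*x*z - y^2) includes (∂/∂y)(x*y - 2*x*z - y^2) dy = (x - 2*y) dy, which multiplied by dx ∧ dz gives (-x + 2*y) dx ∧ dy ∧ dz
  d(w^2 + y*z) includes (∂/∂z)(w^2 + y*z) dz = (y) dz, which multiplied by dy ∧ dw gives (-y) dy ∧ dz ∧ dw
Collecting like 3-forms: d(omega) = (-x + 2*y) dx ∧ dy ∧ dz + (-y) dy ∧ dz ∧ dw.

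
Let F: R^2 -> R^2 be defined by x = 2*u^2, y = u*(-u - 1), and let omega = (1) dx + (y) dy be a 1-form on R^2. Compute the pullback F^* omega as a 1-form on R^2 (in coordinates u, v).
F^* omega = (u*(2*u^2 + 3*u + 5)) du

Using F^*(f dg) = (f ∘ F) d(g ∘ F), substitute each coordinate x_i by F_i(u, v) in f_i, and replace dx_i by d F_i = (∂F_i/∂u) du + (∂F_i/∂v) dv.
  For the x component: f_1(F) = 1; d F_1 = (4*u) du + (0) dv
  For the y component: f_2(F) = u*(-u - 1); d F_2 = (-2*u - 1) du + (0) dv
Combining and collecting du, dv coefficients:
  coeff of du: u*(2*u^2 + 3*u + 5)
  coeff of dv: 0
F^* omega = (u*(2*u^2 + 3*u + 5)) du.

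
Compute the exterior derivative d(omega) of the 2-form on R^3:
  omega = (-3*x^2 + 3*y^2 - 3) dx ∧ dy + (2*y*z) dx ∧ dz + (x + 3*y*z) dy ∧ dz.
d(omega) = (1 - 2*z) dx ∧ dy ∧ dz

For a 2-form omega = sum_{i<j} g_{ij} dx_i ∧ dx_j, the exterior derivative is
  d(omega) = sum_{i<j} d(g_{ij}) ∧ dx_i ∧ dx_j = sum_{i<j, k} (∂g_{ij}/∂x_k) dx_k ∧ dx_i ∧ dx_j.
Expand each term, using dx_k ∧ dx_i ∧ dx_j = sgn(permutation) dx_{(a)} ∧ dx_{(b)} ∧ dx_{(c)} with (a < b < c) sorted:
  d(2*y*z) includes (∂/∂y)(2*y*z) dy = (2*z) dy, which multiplied by dx ∧ dz gives (-2*z) dx ∧ dy ∧ dz
  d(x + 3*y*z) includes (∂/∂x)(x + 3*y*z) dx = (1) dx, which multiplied by dy ∧ dz gives (1) dx ∧ dy ∧ dz
Collecting like 3-forms: d(omega) = (1 - 2*z) dx ∧ dy ∧ dz.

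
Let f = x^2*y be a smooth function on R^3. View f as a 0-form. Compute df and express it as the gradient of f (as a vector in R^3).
df = (2*x*y) dx + (x^2) dy + (0) dz; grad f = (2*x*y, x^2, 0)

For a 0-form f, d f = (∂f/∂x) dx + (∂f/∂y) dy + (∂f/∂z) dz. The components of the vector representation are exactly the entries of grad f in Cartesian coordinates:
  ∂f/∂x = 2*x*y
  ∂f/∂y = x^2
  ∂f/∂z = 0.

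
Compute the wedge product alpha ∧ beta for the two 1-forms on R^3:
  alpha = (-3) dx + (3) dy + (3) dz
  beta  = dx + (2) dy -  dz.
alpha ∧ beta = (-9) dx ∧ dy + (-9) dy ∧ dz

Distribute the wedge, using dx_i ∧ dx_j = -dx_j ∧ dx_i and dx_i ∧ dx_i = 0. For each pair (i, j) with i < j, the coefficient of dx_i ∧ dx_j in alpha ∧ beta is (alpha_i * beta_j - alpha_j * beta_i). Collecting: alpha ∧ beta = (-9) dx ∧ dy + (-9) dy ∧ dz.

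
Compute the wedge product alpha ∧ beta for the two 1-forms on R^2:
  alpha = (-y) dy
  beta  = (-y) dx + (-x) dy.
alpha ∧ beta = (-y^2) dx ∧ dy

Distribute the wedge, using dx_i ∧ dx_j = -dx_j ∧ dx_i and dx_i ∧ dx_i = 0. For each pair (i, j) with i < j, the coefficient of dx_i ∧ dx_j in alpha ∧ beta is (alpha_i * beta_j - alpha_j * beta_i). Collecting: alpha ∧ beta = (-y^2) dx ∧ dy.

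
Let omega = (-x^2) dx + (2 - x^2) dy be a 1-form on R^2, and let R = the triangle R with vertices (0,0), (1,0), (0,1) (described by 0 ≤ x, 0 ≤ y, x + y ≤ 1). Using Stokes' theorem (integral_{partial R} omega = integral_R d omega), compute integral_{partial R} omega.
integral_(partial R) omega = -1/3

Stokes: integral_partial_R omega = integral_R d omega with d omega = (∂Q/∂x - ∂P/∂y) dx ∧ dy.
  ∂Q/∂x = -2*x
  ∂P/∂y = 0
  integrand = ∂Q/∂x - ∂P/∂y = -2*x.
Integrating over R: integral_0^1 integral_0^{1-x} (-2*x) dy dx = -1/3.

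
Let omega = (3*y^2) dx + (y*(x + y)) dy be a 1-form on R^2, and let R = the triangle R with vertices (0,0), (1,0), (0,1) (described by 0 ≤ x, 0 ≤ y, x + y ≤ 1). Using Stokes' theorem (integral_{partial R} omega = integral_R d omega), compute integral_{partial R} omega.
integral_(partial R) omega = -5/6

Stokes: integral_partial_R omega = integral_R d omega with d omega = (∂Q/∂x - ∂P/∂y) dx ∧ dy.
  ∂Q/∂x = y
  ∂P/∂y = 6*y
  integrand = ∂Q/∂x - ∂P/∂y = -5*y.
Integrating over R: integral_0^1 integral_0^{1-x} (-5*y) dy dx = -5/6.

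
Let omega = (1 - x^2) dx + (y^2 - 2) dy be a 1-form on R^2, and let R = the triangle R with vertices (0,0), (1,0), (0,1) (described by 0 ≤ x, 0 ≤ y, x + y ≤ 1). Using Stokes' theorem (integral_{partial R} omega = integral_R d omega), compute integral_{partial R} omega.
integral_(partial R) omega = 0

Stokes: integral_partial_R omega = integral_R d omega with d omega = (∂Q/∂x - ∂P/∂y) dx ∧ dy.
  ∂Q/∂x = 0
  ∂P/∂y = 0
  integrand = ∂Q/∂x - ∂P/∂y = 0.
Integrating over R: integral_0^1 integral_0^{1-x} (0) dy dx = 0.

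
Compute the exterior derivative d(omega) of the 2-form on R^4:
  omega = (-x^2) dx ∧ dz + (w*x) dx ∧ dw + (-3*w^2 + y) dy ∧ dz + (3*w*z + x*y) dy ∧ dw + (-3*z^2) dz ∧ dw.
d(omega) = (-9*w) dy ∧ dz ∧ dw + (y) dx ∧ dy ∧ dw

For a 2-form omega = sum_{i<j} g_{ij} dx_i ∧ dx_j, the exterior derivative is
  d(omega) = sum_{i<j} d(g_{ij}) ∧ dx_i ∧ dx_j = sum_{i<j, k} (∂g_{ij}/∂x_k) dx_k ∧ dx_i ∧ dx_j.
Expand each term, using dx_k ∧ dx_i ∧ dx_j = sgn(permutation) dx_{(a)} ∧ dx_{(b)} ∧ dx_{(c)} with (a < b < c) sorted:
  d(-3*w^2 + y) includes (∂/∂w)(-3*w^2 + y) dw = (-6*w) dw, which multiplied by dy ∧ dz gives (-6*w) dy ∧ dz ∧ dw
  d(3*w*z + x*y) includes (∂/∂x)(3*w*z + x*y) dx = (y) dx, which multiplied by dy ∧ dw gives (y) dx ∧ dy ∧ dw
  d(3*w*z + x*y) includes (∂/∂z)(3*w*z + x*y) dz = (3*w) dz, which multiplied by dy ∧ dw gives (-3*w) dy ∧ dz ∧ dw
Collecting like 3-forms: d(omega) = (-9*w) dy ∧ dz ∧ dw + (y) dx ∧ dy ∧ dw.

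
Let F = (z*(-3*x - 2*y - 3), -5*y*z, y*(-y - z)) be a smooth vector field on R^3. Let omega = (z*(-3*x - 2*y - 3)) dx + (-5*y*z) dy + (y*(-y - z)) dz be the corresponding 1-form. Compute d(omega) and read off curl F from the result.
d(omega) = (3*y - z) dy ∧ dz + (-3*x - 2*y - 3) dz ∧ dx + (2*z) dx ∧ dy; curl F = (3*y - z, -3*x - 2*y - 3, 2*z)

d omega = sum_{i<j} (∂f_j/∂x_i - ∂f_i/∂x_j) dx_i ∧ dx_j. Under the identification (dy ∧ dz, dz ∧ dx, dx ∧ dy) ↔ (e_x, e_y, e_z), the coefficients are exactly the components of curl F. Compute:
  ∂R/∂y - ∂Q/∂z = (-2*y - z) - (-5*y) = 3*y - z
  ∂P/∂z - ∂R/∂x = (-3*x - 2*y - 3) - (0) = -3*x - 2*y - 3
  ∂Q/∂x - ∂P/∂y = (0) - (-2*z) = 2*z.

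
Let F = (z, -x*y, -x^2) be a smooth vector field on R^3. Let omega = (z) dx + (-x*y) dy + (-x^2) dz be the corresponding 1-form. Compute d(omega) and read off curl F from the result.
d(omega) = (0) dy ∧ dz + (2*x + 1) dz ∧ dx + (-y) dx ∧ dy; curl F = (0, 2*x + 1, -y)

d omega = sum_{i<j} (∂f_j/∂x_i - ∂f_i/∂x_j) dx_i ∧ dx_j. Under the identification (dy ∧ dz, dz ∧ dx, dx ∧ dy) ↔ (e_x, e_y, e_z), the coefficients are exactly the components of curl F. Compute:
  ∂R/∂y - ∂Q/∂z = (0) - (0) = 0
  ∂P/∂z - ∂R/∂x = (1) - (-2*x) = 2*x + 1
  ∂Q/∂x - ∂P/∂y = (-y) - (0) = -y.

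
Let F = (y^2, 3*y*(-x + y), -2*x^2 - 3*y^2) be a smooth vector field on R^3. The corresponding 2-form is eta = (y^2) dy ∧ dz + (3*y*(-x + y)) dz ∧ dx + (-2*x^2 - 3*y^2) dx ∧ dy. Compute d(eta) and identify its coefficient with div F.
d(eta) = (-3*x + 6*y) dx ∧ dy ∧ dz; div F = -3*x + 6*y

For a 2-form in R^3 of the form above, applying d gives a 3-form with coefficient ∂P/∂x + ∂Q/∂y + ∂R/∂z:
  ∂P/∂x = 0
  ∂Q/∂y = -3*x + 6*y
  ∂R/∂z = 0
Sum = -3*x + 6*y, which is exactly div F.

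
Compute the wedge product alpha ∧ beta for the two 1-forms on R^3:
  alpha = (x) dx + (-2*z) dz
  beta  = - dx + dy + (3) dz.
alpha ∧ beta = (x) dx ∧ dy + (3*x - 2*z) dx ∧ dz + (2*z) dy ∧ dz

Distribute the wedge, using dx_i ∧ dx_j = -dx_j ∧ dx_i and dx_i ∧ dx_i = 0. For each pair (i, j) with i < j, the coefficient of dx_i ∧ dx_j in alpha ∧ beta is (alpha_i * beta_j - alpha_j * beta_i). Collecting: alpha ∧ beta = (x) dx ∧ dy + (3*x - 2*z) dx ∧ dz + (2*z) dy ∧ dz.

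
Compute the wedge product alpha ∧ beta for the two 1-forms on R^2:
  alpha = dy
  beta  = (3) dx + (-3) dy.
alpha ∧ beta = (-3) dx ∧ dy

Distribute the wedge, using dx_i ∧ dx_j = -dx_j ∧ dx_i and dx_i ∧ dx_i = 0. For each pair (i, j) with i < j, the coefficient of dx_i ∧ dx_j in alpha ∧ beta is (alpha_i * beta_j - alpha_j * beta_i). Collecting: alpha ∧ beta = (-3) dx ∧ dy.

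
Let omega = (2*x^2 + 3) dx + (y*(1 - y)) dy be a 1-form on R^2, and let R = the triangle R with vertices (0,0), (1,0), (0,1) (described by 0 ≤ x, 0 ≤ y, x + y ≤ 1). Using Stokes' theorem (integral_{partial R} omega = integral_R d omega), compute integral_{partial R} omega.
integral_(partial R) omega = 0

Stokes: integral_partial_R omega = integral_R d omega with d omega = (∂Q/∂x - ∂P/∂y) dx ∧ dy.
  ∂Q/∂x = 0
  ∂P/∂y = 0
  integrand = ∂Q/∂x - ∂P/∂y = 0.
Integrating over R: integral_0^1 integral_0^{1-x} (0) dy dx = 0.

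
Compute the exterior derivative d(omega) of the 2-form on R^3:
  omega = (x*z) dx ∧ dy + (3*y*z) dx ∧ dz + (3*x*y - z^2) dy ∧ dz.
d(omega) = (x + 3*y - 3*z) dx ∧ dy ∧ dz

For a 2-form omega = sum_{i<j} g_{ij} dx_i ∧ dx_j, the exterior derivative is
  d(omega) = sum_{i<j} d(g_{ij}) ∧ dx_i ∧ dx_j = sum_{i<j, k} (∂g_{ij}/∂x_k) dx_k ∧ dx_i ∧ dx_j.
Expand each term, using dx_k ∧ dx_i ∧ dx_j = sgn(permutation) dx_{(a)} ∧ dx_{(b)} ∧ dx_{(c)} with (a < b < c) sorted:
  d(x*z) includes (∂/∂z)(x*z) dz = (x) dz, which multiplied by dx ∧ dy gives (x) dx ∧ dy ∧ dz
  d(3*y*z) includes (∂/∂y)(3*y*z) dy = (3*z) dy, which multiplied by dx ∧ dz gives (-3*z) dx ∧ dy ∧ dz
  d(3*x*y - z^2) includes (∂/∂x)(3*x*y - z^2) dx = (3*y) dx, which multiplied by dy ∧ dz gives (3*y) dx ∧ dy ∧ dz
Collecting like 3-forms: d(omega) = (x + 3*y - 3*z) dx ∧ dy ∧ dz.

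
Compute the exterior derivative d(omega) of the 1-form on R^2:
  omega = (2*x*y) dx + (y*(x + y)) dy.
d(omega) = (-2*x + y) dx ∧ dy

For a 1-form omega = sum_i f_i dx_i, the exterior derivative is
  d(omega) = sum_{i < j} (∂f_j/∂x_i - ∂f_i/∂x_j) dx_i ∧ dx_j.
  coefficient of dx ∧ dy: ∂f_2/∂x - ∂f_1/∂y = ∂(y*(x + y))/∂x - ∂(2*x*y)/∂y = -2*x + y
Assembling: d(omega) = (-2*x + y) dx ∧ dy.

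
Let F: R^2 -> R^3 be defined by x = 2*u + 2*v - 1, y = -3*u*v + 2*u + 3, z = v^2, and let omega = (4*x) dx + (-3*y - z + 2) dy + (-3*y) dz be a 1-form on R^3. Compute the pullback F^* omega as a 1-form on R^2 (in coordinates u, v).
F^* omega = (-27*u*v^2 + 36*u*v + 4*u + 3*v^3 - 2*v^2 + 37*v - 22) du + (-27*u^2*v + 18*u^2 + 21*u*v^2 - 12*u*v + 37*u - 2*v - 8) dv

Using F^*(f dg) = (f ∘ F) d(g ∘ F), substitute each coordinate x_i by F_i(u, v) in f_i, and replace dx_i by d F_i = (∂F_i/∂u) du + (∂F_i/∂v) dv.
  For the x component: f_1(F) = 8*u + 8*v - 4; d F_1 = (2) du + (2) dv
  For the y component: f_2(F) = 9*u*v - 6*u - v^2 - 7; d F_2 = (2 - 3*v) du + (-3*u) dv
  For the z component: f_3(F) = 9*u*v - 6*u - 9; d F_3 = (0) du + (2*v) dv
Combining and collecting du, dv coefficients:
  coeff of du: -27*u*v^2 + 36*u*v + 4*u + 3*v^3 - 2*v^2 + 37*v - 22
  coeff of dv: -27*u^2*v + 18*u^2 + 21*u*v^2 - 12*u*v + 37*u - 2*v - 8
F^* omega = (-27*u*v^2 + 36*u*v + 4*u + 3*v^3 - 2*v^2 + 37*v - 22) du + (-27*u^2*v + 18*u^2 + 21*u*v^2 - 12*u*v + 37*u - 2*v - 8) dv.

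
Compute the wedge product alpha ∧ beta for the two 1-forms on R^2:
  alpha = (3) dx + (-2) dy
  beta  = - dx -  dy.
alpha ∧ beta = (-5) dx ∧ dy

Distribute the wedge, using dx_i ∧ dx_j = -dx_j ∧ dx_i and dx_i ∧ dx_i = 0. For each pair (i, j) with i < j, the coefficient of dx_i ∧ dx_j in alpha ∧ beta is (alpha_i * beta_j - alpha_j * beta_i). Collecting: alpha ∧ beta = (-5) dx ∧ dy.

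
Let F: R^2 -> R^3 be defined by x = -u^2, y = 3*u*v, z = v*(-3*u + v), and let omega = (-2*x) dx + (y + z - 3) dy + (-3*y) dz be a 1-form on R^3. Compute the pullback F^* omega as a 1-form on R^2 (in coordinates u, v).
F^* omega = (-4*u^3 + 27*u*v^2 + 3*v^3 - 9*v) du + (3*u*(9*u*v - 5*v^2 - 3)) dv

Using F^*(f dg) = (f ∘ F) d(g ∘ F), substitute each coordinate x_i by F_i(u, v) in f_i, and replace dx_i by d F_i = (∂F_i/∂u) du + (∂F_i/∂v) dv.
  For the x component: f_1(F) = 2*u^2; d F_1 = (-2*u) du + (0) dv
  For the y component: f_2(F) = v^2 - 3; d F_2 = (3*v) du + (3*u) dv
  For the z component: f_3(F) = -9*u*v; d F_3 = (-3*v) du + (-3*u + 2*v) dv
Combining and collecting du, dv coefficients:
  coeff of du: -4*u^3 + 27*u*v^2 + 3*v^3 - 9*v
  coeff of dv: 3*u*(9*u*v - 5*v^2 - 3)
F^* omega = (-4*u^3 + 27*u*v^2 + 3*v^3 - 9*v) du + (3*u*(9*u*v - 5*v^2 - 3)) dv.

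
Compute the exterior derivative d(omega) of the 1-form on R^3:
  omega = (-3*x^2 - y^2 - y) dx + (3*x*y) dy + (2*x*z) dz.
d(omega) = (5*y + 1) dx ∧ dy + (2*z) dx ∧ dz

For a 1-form omega = sum_i f_i dx_i, the exterior derivative is
  d(omega) = sum_{i < j} (∂f_j/∂x_i - ∂f_i/∂x_j) dx_i ∧ dx_j.
  coefficient of dx ∧ dy: ∂f_2/∂x - ∂f_1/∂y = ∂(3*x*y)/∂x - ∂(-3*x^2 - y^2 - y)/∂y = 5*y + 1
  coefficient of dx ∧ dz: ∂f_3/∂x - ∂f_1/∂z = ∂(2*x*z)/∂x - ∂(-3*x^2 - y^2 - y)/∂z = 2*z
Assembling: d(omega) = (5*y + 1) dx ∧ dy + (2*z) dx ∧ dz.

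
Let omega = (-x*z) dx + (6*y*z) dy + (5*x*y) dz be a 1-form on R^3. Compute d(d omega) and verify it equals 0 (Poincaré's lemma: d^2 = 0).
d(d omega) = 0

Step 1: d omega = sum_{i<j} (∂f_j/∂x_i - ∂f_i/∂x_j) dx_i ∧ dx_j:
  coeff of dx ∧ dy: 0
  coeff of dx ∧ dz: x + 5*y
  coeff of dy ∧ dz: 5*x - 6*y
Step 2: Apply d again to each 2-form coefficient. The only possible 3-form in R^3 is dx ∧ dy ∧ dz, with coefficient
  ∂(coeff of dy∧dz)/∂x - ∂(coeff of dx∧dz)/∂y + ∂(coeff of dx∧dy)/∂z
  = ∂/∂x (5*x - 6*y) - ∂/∂y (x + 5*y) + ∂/∂z (0).
Each of these terms simplifies to sums of mixed partials that cancel in pairs. The result is 0 (by equality of mixed partials for smooth functions — Schwarz / Clairaut).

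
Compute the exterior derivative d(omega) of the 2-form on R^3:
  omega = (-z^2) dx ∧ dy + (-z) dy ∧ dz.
d(omega) = (-2*z) dx ∧ dy ∧ dz

For a 2-form omega = sum_{i<j} g_{ij} dx_i ∧ dx_j, the exterior derivative is
  d(omega) = sum_{i<j} d(g_{ij}) ∧ dx_i ∧ dx_j = sum_{i<j, k} (∂g_{ij}/∂x_k) dx_k ∧ dx_i ∧ dx_j.
Expand each term, using dx_k ∧ dx_i ∧ dx_j = sgn(permutation) dx_{(a)} ∧ dx_{(b)} ∧ dx_{(c)} with (a < b < c) sorted:
  d(-z^2) includes (∂/∂z)(-z^2) dz = (-2*z) dz, which multiplied by dx ∧ dy gives (-2*z) dx ∧ dy ∧ dz
Collecting like 3-forms: d(omega) = (-2*z) dx ∧ dy ∧ dz.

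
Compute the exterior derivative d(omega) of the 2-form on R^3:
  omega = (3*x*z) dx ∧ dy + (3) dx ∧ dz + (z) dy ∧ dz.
d(omega) = (3*x) dx ∧ dy ∧ dz

For a 2-form omega = sum_{i<j} g_{ij} dx_i ∧ dx_j, the exterior derivative is
  d(omega) = sum_{i<j} d(g_{ij}) ∧ dx_i ∧ dx_j = sum_{i<j, k} (∂g_{ij}/∂x_k) dx_k ∧ dx_i ∧ dx_j.
Expand each term, using dx_k ∧ dx_i ∧ dx_j = sgn(permutation) dx_{(a)} ∧ dx_{(b)} ∧ dx_{(c)} with (a < b < c) sorted:
  d(3*x*z) includes (∂/∂z)(3*x*z) dz = (3*x) dz, which multiplied by dx ∧ dy gives (3*x) dx ∧ dy ∧ dz
Collecting like 3-forms: d(omega) = (3*x) dx ∧ dy ∧ dz.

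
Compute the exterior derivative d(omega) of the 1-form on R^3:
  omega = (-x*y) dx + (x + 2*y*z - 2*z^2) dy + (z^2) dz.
d(omega) = (x + 1) dx ∧ dy + (-2*y + 4*z) dy ∧ dz

For a 1-form omega = sum_i f_i dx_i, the exterior derivative is
  d(omega) = sum_{i < j} (∂f_j/∂x_i - ∂f_i/∂x_j) dx_i ∧ dx_j.
  coefficient of dx ∧ dy: ∂f_2/∂x - ∂f_1/∂y = ∂(x + 2*y*z - 2*z^2)/∂x - ∂(-x*y)/∂y = x + 1
  coefficient of dy ∧ dz: ∂f_3/∂y - ∂f_2/∂z = ∂(z^2)/∂y - ∂(x + 2*y*z - 2*z^2)/∂z = -2*y + 4*z
Assembling: d(omega) = (x + 1) dx ∧ dy + (-2*y + 4*z) dy ∧ dz.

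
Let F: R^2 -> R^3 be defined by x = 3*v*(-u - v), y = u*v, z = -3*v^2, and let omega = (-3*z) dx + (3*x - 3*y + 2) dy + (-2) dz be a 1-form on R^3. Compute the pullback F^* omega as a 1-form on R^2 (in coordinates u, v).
F^* omega = (2*v*(-6*u*v - 18*v^2 + 1)) du + (-12*u^2*v - 36*u*v^2 + 2*u - 54*v^3 + 12*v) dv

Using F^*(f dg) = (f ∘ F) d(g ∘ F), substitute each coordinate x_i by F_i(u, v) in f_i, and replace dx_i by d F_i = (∂F_i/∂u) du + (∂F_i/∂v) dv.
  For the x component: f_1(F) = 9*v^2; d F_1 = (-3*v) du + (-3*u - 6*v) dv
  For the y component: f_2(F) = -12*u*v - 9*v^2 + 2; d F_2 = (v) du + (u) dv
  For the z component: f_3(F) = -2; d F_3 = (0) du + (-6*v) dv
Combining and collecting du, dv coefficients:
  coeff of du: 2*v*(-6*u*v - 18*v^2 + 1)
  coeff of dv: -12*u^2*v - 36*u*v^2 + 2*u - 54*v^3 + 12*v
F^* omega = (2*v*(-6*u*v - 18*v^2 + 1)) du + (-12*u^2*v - 36*u*v^2 + 2*u - 54*v^3 + 12*v) dv.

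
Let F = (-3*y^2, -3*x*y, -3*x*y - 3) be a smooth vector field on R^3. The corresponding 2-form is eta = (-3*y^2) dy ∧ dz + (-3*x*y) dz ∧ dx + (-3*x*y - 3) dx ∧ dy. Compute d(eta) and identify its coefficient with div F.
d(eta) = (-3*x) dx ∧ dy ∧ dz; div F = -3*x

For a 2-form in R^3 of the form above, applying d gives a 3-form with coefficient ∂P/∂x + ∂Q/∂y + ∂R/∂z:
  ∂P/∂x = 0
  ∂Q/∂y = -3*x
  ∂R/∂z = 0
Sum = -3*x, which is exactly div F.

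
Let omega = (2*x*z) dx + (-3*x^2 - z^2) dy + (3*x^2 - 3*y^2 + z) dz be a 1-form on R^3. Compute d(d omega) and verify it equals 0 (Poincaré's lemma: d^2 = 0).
d(d omega) = 0

Step 1: d omega = sum_{i<j} (∂f_j/∂x_i - ∂f_i/∂x_j) dx_i ∧ dx_j:
  coeff of dx ∧ dy: -6*x
  coeff of dx ∧ dz: 4*x
  coeff of dy ∧ dz: -6*y + 2*z
Step 2: Apply d again to each 2-form coefficient. The only possible 3-form in R^3 is dx ∧ dy ∧ dz, with coefficient
  ∂(coeff of dy∧dz)/∂x - ∂(coeff of dx∧dz)/∂y + ∂(coeff of dx∧dy)/∂z
  = ∂/∂x (-6*y + 2*z) - ∂/∂y (4*x) + ∂/∂z (-6*x).
Each of these terms simplifies to sums of mixed partials that cancel in pairs. The result is 0 (by equality of mixed partials for smooth functions — Schwarz / Clairaut).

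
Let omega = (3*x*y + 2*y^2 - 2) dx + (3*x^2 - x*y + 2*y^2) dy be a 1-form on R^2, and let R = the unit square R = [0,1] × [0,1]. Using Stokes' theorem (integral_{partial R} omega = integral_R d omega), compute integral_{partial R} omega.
integral_(partial R) omega = -1

Stokes: integral_partial_R omega = integral_R d omega with d omega = (∂Q/∂x - ∂P/∂y) dx ∧ dy.
  ∂Q/∂x = 6*x - y
  ∂P/∂y = 3*x + 4*y
  integrand = ∂Q/∂x - ∂P/∂y = 3*x - 5*y.
Integrating over R: integral_0^1 integral_0^1 (3*x - 5*y) dx dy = -1.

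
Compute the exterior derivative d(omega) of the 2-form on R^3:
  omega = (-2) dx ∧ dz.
d(omega) = 0

For a 2-form omega = sum_{i<j} g_{ij} dx_i ∧ dx_j, the exterior derivative is
  d(omega) = sum_{i<j} d(g_{ij}) ∧ dx_i ∧ dx_j = sum_{i<j, k} (∂g_{ij}/∂x_k) dx_k ∧ dx_i ∧ dx_j.
Expand each term, using dx_k ∧ dx_i ∧ dx_j = sgn(permutation) dx_{(a)} ∧ dx_{(b)} ∧ dx_{(c)} with (a < b < c) sorted:

Collecting like 3-forms: d(omega) = 0.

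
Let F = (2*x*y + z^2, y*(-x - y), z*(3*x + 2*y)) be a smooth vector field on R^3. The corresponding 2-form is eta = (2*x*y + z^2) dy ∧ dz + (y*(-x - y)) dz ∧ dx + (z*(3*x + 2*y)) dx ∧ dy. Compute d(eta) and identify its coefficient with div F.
d(eta) = (2*x + 2*y) dx ∧ dy ∧ dz; div F = 2*x + 2*y

For a 2-form in R^3 of the form above, applying d gives a 3-form with coefficient ∂P/∂x + ∂Q/∂y + ∂R/∂z:
  ∂P/∂x = 2*y
  ∂Q/∂y = -x - 2*y
  ∂R/∂z = 3*x + 2*y
Sum = 2*x + 2*y, which is exactly div F.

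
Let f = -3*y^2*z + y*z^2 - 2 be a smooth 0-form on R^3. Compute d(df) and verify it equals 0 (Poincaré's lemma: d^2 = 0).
d(df) = 0

Step 1: df = sum_i (∂f/∂x_i) dx_i = (0) dx + (z*(-6*y + z)) dy + (y*(-3*y + 2*z)) dz.
Step 2: Apply d again. Using the 1-form formula, the coefficient of dx ∧ dy in d(df) is ∂^2 f/∂x ∂y - ∂^2 f/∂y ∂x = (0) - (0) = 0 (equality of mixed partials for smooth f).
Similarly for dx ∧ dz and dy ∧ dz — all coefficients vanish. So d(df) = 0.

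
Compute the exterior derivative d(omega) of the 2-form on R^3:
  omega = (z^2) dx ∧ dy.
d(omega) = (2*z) dx ∧ dy ∧ dz

For a 2-form omega = sum_{i<j} g_{ij} dx_i ∧ dx_j, the exterior derivative is
  d(omega) = sum_{i<j} d(g_{ij}) ∧ dx_i ∧ dx_j = sum_{i<j, k} (∂g_{ij}/∂x_k) dx_k ∧ dx_i ∧ dx_j.
Expand each term, using dx_k ∧ dx_i ∧ dx_j = sgn(permutation) dx_{(a)} ∧ dx_{(b)} ∧ dx_{(c)} with (a < b < c) sorted:
  d(z^2) includes (∂/∂z)(z^2) dz = (2*z) dz, which multiplied by dx ∧ dy gives (2*z) dx ∧ dy ∧ dz
Collecting like 3-forms: d(omega) = (2*z) dx ∧ dy ∧ dz.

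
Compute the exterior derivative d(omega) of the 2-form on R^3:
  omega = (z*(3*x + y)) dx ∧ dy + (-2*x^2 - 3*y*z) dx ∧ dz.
d(omega) = (3*x + y + 3*z) dx ∧ dy ∧ dz

For a 2-form omega = sum_{i<j} g_{ij} dx_i ∧ dx_j, the exterior derivative is
  d(omega) = sum_{i<j} d(g_{ij}) ∧ dx_i ∧ dx_j = sum_{i<j, k} (∂g_{ij}/∂x_k) dx_k ∧ dx_i ∧ dx_j.
Expand each term, using dx_k ∧ dx_i ∧ dx_j = sgn(permutation) dx_{(a)} ∧ dx_{(b)} ∧ dx_{(c)} with (a < b < c) sorted:
  d(z*(3*x + y)) includes (∂/∂z)(z*(3*x + y)) dz = (3*x + y) dz, which multiplied by dx ∧ dy gives (3*x + y) dx ∧ dy ∧ dz
  d(-2*x^2 - 3*y*z) includes (∂/∂y)(-2*x^2 - 3*y*z) dy = (-3*z) dy, which multiplied by dx ∧ dz gives (3*z) dx ∧ dy ∧ dz
Collecting like 3-forms: d(omega) = (3*x + y + 3*z) dx ∧ dy ∧ dz.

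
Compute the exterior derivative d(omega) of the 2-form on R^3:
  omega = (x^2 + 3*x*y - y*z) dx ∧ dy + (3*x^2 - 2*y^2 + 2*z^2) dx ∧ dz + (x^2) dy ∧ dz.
d(omega) = (2*x + 3*y) dx ∧ dy ∧ dz

For a 2-form omega = sum_{i<j} g_{ij} dx_i ∧ dx_j, the exterior derivative is
  d(omega) = sum_{i<j} d(g_{ij}) ∧ dx_i ∧ dx_j = sum_{i<j, k} (∂g_{ij}/∂x_k) dx_k ∧ dx_i ∧ dx_j.
Expand each term, using dx_k ∧ dx_i ∧ dx_j = sgn(permutation) dx_{(a)} ∧ dx_{(b)} ∧ dx_{(c)} with (a < b < c) sorted:
  d(x^2 + 3*x*y - y*z) includes (∂/∂z)(x^2 + 3*x*y - y*z) dz = (-y) dz, which multiplied by dx ∧ dy gives (-y) dx ∧ dy ∧ dz
  d(3*x^2 - 2*y^2 + 2*z^2) includes (∂/∂y)(3*x^2 - 2*y^2 + 2*z^2) dy = (-4*y) dy, which multiplied by dx ∧ dz gives (4*y) dx ∧ dy ∧ dz
  d(x^2) includes (∂/∂x)(x^2) dx = (2*x) dx, which multiplied by dy ∧ dz gives (2*x) dx ∧ dy ∧ dz
Collecting like 3-forms: d(omega) = (2*x + 3*y) dx ∧ dy ∧ dz.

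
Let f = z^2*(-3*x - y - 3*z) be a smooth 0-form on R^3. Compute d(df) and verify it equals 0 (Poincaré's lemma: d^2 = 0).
d(df) = 0

Step 1: df = sum_i (∂f/∂x_i) dx_i = (-3*z^2) dx + (-z^2) dy + (z*(-6*x - 2*y - 9*z)) dz.
Step 2: Apply d again. Using the 1-form formula, the coefficient of dx ∧ dy in d(df) is ∂^2 f/∂x ∂y - ∂^2 f/∂y ∂x = (0) - (0) = 0 (equality of mixed partials for smooth f).
Similarly for dx ∧ dz and dy ∧ dz — all coefficients vanish. So d(df) = 0.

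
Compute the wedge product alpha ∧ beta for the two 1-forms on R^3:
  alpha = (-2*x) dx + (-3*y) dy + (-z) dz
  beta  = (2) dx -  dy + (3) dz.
alpha ∧ beta = (2*x + 6*y) dx ∧ dy + (-6*x + 2*z) dx ∧ dz + (-9*y - z) dy ∧ dz

Distribute the wedge, using dx_i ∧ dx_j = -dx_j ∧ dx_i and dx_i ∧ dx_i = 0. For each pair (i, j) with i < j, the coefficient of dx_i ∧ dx_j in alpha ∧ beta is (alpha_i * beta_j - alpha_j * beta_i). Collecting: alpha ∧ beta = (2*x + 6*y) dx ∧ dy + (-6*x + 2*z) dx ∧ dz + (-9*y - z) dy ∧ dz.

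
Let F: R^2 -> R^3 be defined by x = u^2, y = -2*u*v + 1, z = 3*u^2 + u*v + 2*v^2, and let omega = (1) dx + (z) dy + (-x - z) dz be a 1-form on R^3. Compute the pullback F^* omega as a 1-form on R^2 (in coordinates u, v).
F^* omega = (-24*u^3 - 16*u^2*v - 15*u*v^2 + 2*u - 6*v^3) du + (-10*u^3 - 19*u^2*v - 10*u*v^2 - 8*v^3) dv

Using F^*(f dg) = (f ∘ F) d(g ∘ F), substitute each coordinate x_i by F_i(u, v) in f_i, and replace dx_i by d F_i = (∂F_i/∂u) du + (∂F_i/∂v) dv.
  For the x component: f_1(F) = 1; d F_1 = (2*u) du + (0) dv
  For the y component: f_2(F) = 3*u^2 + u*v + 2*v^2; d F_2 = (-2*v) du + (-2*u) dv
  For the z component: f_3(F) = -4*u^2 - u*v - 2*v^2; d F_3 = (6*u + v) du + (u + 4*v) dv
Combining and collecting du, dv coefficients:
  coeff of du: -24*u^3 - 16*u^2*v - 15*u*v^2 + 2*u - 6*v^3
  coeff of dv: -10*u^3 - 19*u^2*v - 10*u*v^2 - 8*v^3
F^* omega = (-24*u^3 - 16*u^2*v - 15*u*v^2 + 2*u - 6*v^3) du + (-10*u^3 - 19*u^2*v - 10*u*v^2 - 8*v^3) dv.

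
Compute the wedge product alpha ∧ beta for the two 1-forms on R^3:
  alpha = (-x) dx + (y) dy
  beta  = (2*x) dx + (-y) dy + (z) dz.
alpha ∧ beta = (-x*y) dx ∧ dy + (-x*z) dx ∧ dz + (y*z) dy ∧ dz

Distribute the wedge, using dx_i ∧ dx_j = -dx_j ∧ dx_i and dx_i ∧ dx_i = 0. For each pair (i, j) with i < j, the coefficient of dx_i ∧ dx_j in alpha ∧ beta is (alpha_i * beta_j - alpha_j * beta_i). Collecting: alpha ∧ beta = (-x*y) dx ∧ dy + (-x*z) dx ∧ dz + (y*z) dy ∧ dz.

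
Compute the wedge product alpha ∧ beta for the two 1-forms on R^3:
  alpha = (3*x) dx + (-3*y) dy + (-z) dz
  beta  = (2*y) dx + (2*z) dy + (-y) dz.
alpha ∧ beta = (6*x*z + 6*y^2) dx ∧ dy + (y*(-3*x + 2*z)) dx ∧ dz + (3*y^2 + 2*z^2) dy ∧ dz

Distribute the wedge, using dx_i ∧ dx_j = -dx_j ∧ dx_i and dx_i ∧ dx_i = 0. For each pair (i, j) with i < j, the coefficient of dx_i ∧ dx_j in alpha ∧ beta is (alpha_i * beta_j - alpha_j * beta_i). Collecting: alpha ∧ beta = (6*x*z + 6*y^2) dx ∧ dy + (y*(-3*x + 2*z)) dx ∧ dz + (3*y^2 + 2*z^2) dy ∧ dz.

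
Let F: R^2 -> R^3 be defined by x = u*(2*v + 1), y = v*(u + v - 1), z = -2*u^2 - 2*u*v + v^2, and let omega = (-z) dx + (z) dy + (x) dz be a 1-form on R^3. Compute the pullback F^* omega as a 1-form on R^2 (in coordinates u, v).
F^* omega = (-6*u^2*v - 2*u^2 - 2*u*v^2 - v^3 - v^2) du + (2*u^3 - 6*u^2*v - u*v^2 + 4*u*v + 2*v^3 - v^2) dv

Using F^*(f dg) = (f ∘ F) d(g ∘ F), substitute each coordinate x_i by F_i(u, v) in f_i, and replace dx_i by d F_i = (∂F_i/∂u) du + (∂F_i/∂v) dv.
  For the x component: f_1(F) = 2*u^2 + 2*u*v - v^2; d F_1 = (2*v + 1) du + (2*u) dv
  For the y component: f_2(F) = -2*u^2 - 2*u*v + v^2; d F_2 = (v) du + (u + 2*v - 1) dv
  For the z component: f_3(F) = u*(2*v + 1); d F_3 = (-4*u - 2*v) du + (-2*u + 2*v) dv
Combining and collecting du, dv coefficients:
  coeff of du: -6*u^2*v - 2*u^2 - 2*u*v^2 - v^3 - v^2
  coeff of dv: 2*u^3 - 6*u^2*v - u*v^2 + 4*u*v + 2*v^3 - v^2
F^* omega = (-6*u^2*v - 2*u^2 - 2*u*v^2 - v^3 - v^2) du + (2*u^3 - 6*u^2*v - u*v^2 + 4*u*v + 2*v^3 - v^2) dv.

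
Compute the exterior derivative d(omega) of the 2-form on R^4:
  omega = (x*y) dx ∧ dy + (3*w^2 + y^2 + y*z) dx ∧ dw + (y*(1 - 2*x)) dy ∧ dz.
d(omega) = (-2*y - z) dx ∧ dy ∧ dw + (-y) dx ∧ dz ∧ dw + (-2*y) dx ∧ dy ∧ dz

For a 2-form omega = sum_{i<j} g_{ij} dx_i ∧ dx_j, the exterior derivative is
  d(omega) = sum_{i<j} d(g_{ij}) ∧ dx_i ∧ dx_j = sum_{i<j, k} (∂g_{ij}/∂x_k) dx_k ∧ dx_i ∧ dx_j.
Expand each term, using dx_k ∧ dx_i ∧ dx_j = sgn(permutation) dx_{(a)} ∧ dx_{(b)} ∧ dx_{(c)} with (a < b < c) sorted:
  d(3*w^2 + y^2 + y*z) includes (∂/∂y)(3*w^2 + y^2 + y*z) dy = (2*y + z) dy, which multiplied by dx ∧ dw gives (-2*y - z) dx ∧ dy ∧ dw
  d(3*w^2 + y^2 + y*z) includes (∂/∂z)(3*w^2 + y^2 + y*z) dz = (y) dz, which multiplied by dx ∧ dw gives (-y) dx ∧ dz ∧ dw
  d(y*(1 - 2*x)) includes (∂/∂x)(y*(1 - 2*x)) dx = (-2*y) dx, which multiplied by dy ∧ dz gives (-2*y) dx ∧ dy ∧ dz
Collecting like 3-forms: d(omega) = (-2*y - z) dx ∧ dy ∧ dw + (-y) dx ∧ dz ∧ dw + (-2*y) dx ∧ dy ∧ dz.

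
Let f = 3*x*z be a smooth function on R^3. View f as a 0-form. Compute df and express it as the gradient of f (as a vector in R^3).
df = (3*z) dx + (0) dy + (3*x) dz; grad f = (3*z, 0, 3*x)

For a 0-form f, d f = (∂f/∂x) dx + (∂f/∂y) dy + (∂f/∂z) dz. The components of the vector representation are exactly the entries of grad f in Cartesian coordinates:
  ∂f/∂x = 3*z
  ∂f/∂y = 0
  ∂f/∂z = 3*x.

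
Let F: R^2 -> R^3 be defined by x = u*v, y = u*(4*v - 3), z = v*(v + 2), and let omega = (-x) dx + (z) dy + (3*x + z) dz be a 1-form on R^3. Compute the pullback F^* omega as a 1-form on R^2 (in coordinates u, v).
F^* omega = (v*(-u*v + 4*v^2 + 5*v - 6)) du + (v*(-u^2 + 10*u*v + 14*u + 2*v^2 + 6*v + 4)) dv

Using F^*(f dg) = (f ∘ F) d(g ∘ F), substitute each coordinate x_i by F_i(u, v) in f_i, and replace dx_i by d F_i = (∂F_i/∂u) du + (∂F_i/∂v) dv.
  For the x component: f_1(F) = -u*v; d F_1 = (v) du + (u) dv
  For the y component: f_2(F) = v*(v + 2); d F_2 = (4*v - 3) du + (4*u) dv
  For the z component: f_3(F) = v*(3*u + v + 2); d F_3 = (0) du + (2*v + 2) dv
Combining and collecting du, dv coefficients:
  coeff of du: v*(-u*v + 4*v^2 + 5*v - 6)
  coeff of dv: v*(-u^2 + 10*u*v + 14*u + 2*v^2 + 6*v + 4)
F^* omega = (v*(-u*v + 4*v^2 + 5*v - 6)) du + (v*(-u^2 + 10*u*v + 14*u + 2*v^2 + 6*v + 4)) dv.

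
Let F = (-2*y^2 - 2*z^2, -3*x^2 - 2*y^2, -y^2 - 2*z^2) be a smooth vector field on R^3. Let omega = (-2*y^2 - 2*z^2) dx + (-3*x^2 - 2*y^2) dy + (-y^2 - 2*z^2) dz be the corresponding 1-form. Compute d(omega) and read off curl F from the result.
d(omega) = (-2*y) dy ∧ dz + (-4*z) dz ∧ dx + (-6*x + 4*y) dx ∧ dy; curl F = (-2*y, -4*z, -6*x + 4*y)

d omega = sum_{i<j} (∂f_j/∂x_i - ∂f_i/∂x_j) dx_i ∧ dx_j. Under the identification (dy ∧ dz, dz ∧ dx, dx ∧ dy) ↔ (e_x, e_y, e_z), the coefficients are exactly the components of curl F. Compute:
  ∂R/∂y - ∂Q/∂z = (-2*y) - (0) = -2*y
  ∂P/∂z - ∂R/∂x = (-4*z) - (0) = -4*z
  ∂Q/∂x - ∂P/∂y = (-6*x) - (-4*y) = -6*x + 4*y.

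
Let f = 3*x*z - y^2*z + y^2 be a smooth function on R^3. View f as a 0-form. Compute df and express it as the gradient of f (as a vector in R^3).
df = (3*z) dx + (2*y*(1 - z)) dy + (3*x - y^2) dz; grad f = (3*z, 2*y*(1 - z), 3*x - y^2)

For a 0-form f, d f = (∂f/∂x) dx + (∂f/∂y) dy + (∂f/∂z) dz. The components of the vector representation are exactly the entries of grad f in Cartesian coordinates:
  ∂f/∂x = 3*z
  ∂f/∂y = 2*y*(1 - z)
  ∂f/∂z = 3*x - y^2.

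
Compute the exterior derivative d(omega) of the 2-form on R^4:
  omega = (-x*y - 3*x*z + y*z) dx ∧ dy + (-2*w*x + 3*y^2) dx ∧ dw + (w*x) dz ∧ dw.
d(omega) = (-3*x + y) dx ∧ dy ∧ dz + (-6*y) dx ∧ dy ∧ dw + (w) dx ∧ dz ∧ dw

For a 2-form omega = sum_{i<j} g_{ij} dx_i ∧ dx_j, the exterior derivative is
  d(omega) = sum_{i<j} d(g_{ij}) ∧ dx_i ∧ dx_j = sum_{i<j, k} (∂g_{ij}/∂x_k) dx_k ∧ dx_i ∧ dx_j.
Expand each term, using dx_k ∧ dx_i ∧ dx_j = sgn(permutation) dx_{(a)} ∧ dx_{(b)} ∧ dx_{(c)} with (a < b < c) sorted:
  d(-x*y - 3*x*z + y*z) includes (∂/∂z)(-x*y - 3*x*z + y*z) dz = (-3*x + y) dz, which multiplied by dx ∧ dy gives (-3*x + y) dx ∧ dy ∧ dz
  d(-2*w*x + 3*y^2) includes (∂/∂y)(-2*w*x + 3*y^2) dy = (6*y) dy, which multiplied by dx ∧ dw gives (-6*y) dx ∧ dy ∧ dw
  d(w*x) includes (∂/∂x)(w*x) dx = (w) dx, which multiplied by dz ∧ dw gives (w) dx ∧ dz ∧ dw
Collecting like 3-forms: d(omega) = (-3*x + y) dx ∧ dy ∧ dz + (-6*y) dx ∧ dy ∧ dw + (w) dx ∧ dz ∧ dw.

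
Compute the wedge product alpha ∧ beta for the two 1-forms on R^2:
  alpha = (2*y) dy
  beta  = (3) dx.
alpha ∧ beta = (-6*y) dx ∧ dy

Distribute the wedge, using dx_i ∧ dx_j = -dx_j ∧ dx_i and dx_i ∧ dx_i = 0. For each pair (i, j) with i < j, the coefficient of dx_i ∧ dx_j in alpha ∧ beta is (alpha_i * beta_j - alpha_j * beta_i). Collecting: alpha ∧ beta = (-6*y) dx ∧ dy.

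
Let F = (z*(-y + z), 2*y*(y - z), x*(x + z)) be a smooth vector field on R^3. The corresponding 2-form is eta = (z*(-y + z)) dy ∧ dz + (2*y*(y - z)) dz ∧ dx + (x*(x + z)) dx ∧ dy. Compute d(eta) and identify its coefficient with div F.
d(eta) = (x + 4*y - 2*z) dx ∧ dy ∧ dz; div F = x + 4*y - 2*z

For a 2-form in R^3 of the form above, applying d gives a 3-form with coefficient ∂P/∂x + ∂Q/∂y + ∂R/∂z:
  ∂P/∂x = 0
  ∂Q/∂y = 4*y - 2*z
  ∂R/∂z = x
Sum = x + 4*y - 2*z, which is exactly div F.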